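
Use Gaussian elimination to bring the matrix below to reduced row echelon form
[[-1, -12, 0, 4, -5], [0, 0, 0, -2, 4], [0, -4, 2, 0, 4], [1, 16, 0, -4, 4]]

Multiply r1 by -1.
  [ 1  12  0  -4  5 ]
  [ 0   0  0  -2  4 ]
  [ 0  -4  2   0  4 ]
  [ 1  16  0  -4  4 ]
Subtract r1 from r4.
  [ 1  12  0  -4   5 ]
  [ 0   0  0  -2   4 ]
  [ 0  -4  2   0   4 ]
  [ 0   4  0   0  -1 ]
Swap r2 and r3.
  [ 1  12  0  -4   5 ]
  [ 0  -4  2   0   4 ]
  [ 0   0  0  -2   4 ]
  [ 0   4  0   0  -1 ]
Multiply r2 by -1/4.
  [ 1  12     0  -4   5 ]
  [ 0   1  -1/2   0  -1 ]
  [ 0   0     0  -2   4 ]
  [ 0   4     0   0  -1 ]
Subtract 4 times r2 from r4.
  [ 1  12     0  -4   5 ]
  [ 0   1  -1/2   0  -1 ]
  [ 0   0     0  -2   4 ]
  [ 0   0     2   0   3 ]
Swap r3 and r4.
  [ 1  12     0  -4   5 ]
  [ 0   1  -1/2   0  -1 ]
  [ 0   0     2   0   3 ]
  [ 0   0     0  -2   4 ]
Multiply r3 by 1/2.
  [ 1  12     0  -4    5 ]
  [ 0   1  -1/2   0   -1 ]
  [ 0   0     1   0  3/2 ]
  [ 0   0     0  -2    4 ]
Multiply r4 by -1/2.
  [ 1  12     0  -4    5 ]
  [ 0   1  -1/2   0   -1 ]
  [ 0   0     1   0  3/2 ]
  [ 0   0     0   1   -2 ]
Add 4 times r4 to r1.
  [ 1  12     0  0   -3 ]
  [ 0   1  -1/2  0   -1 ]
  [ 0   0     1  0  3/2 ]
  [ 0   0     0  1   -2 ]
Add 1/2 times r3 to r2.
  [ 1  12  0  0    -3 ]
  [ 0   1  0  0  -1/4 ]
  [ 0   0  1  0   3/2 ]
  [ 0   0  0  1    -2 ]
Subtract 12 times r2 from r1.
  [ 1  0  0  0     0 ]
  [ 0  1  0  0  -1/4 ]
  [ 0  0  1  0   3/2 ]
  [ 0  0  0  1    -2 ]

[[1, 0, 0, 0, 0], [0, 1, 0, 0, -1/4], [0, 0, 1, 0, 3/2], [0, 0, 0, 1, -2]]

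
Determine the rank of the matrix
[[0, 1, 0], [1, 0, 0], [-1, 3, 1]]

rank = 3

ρ1 ↔ ρ2
  [  1  0  0 ]
  [  0  1  0 ]
  [ -1  3  1 ]
ρ3 → ρ3 + ρ1
  [ 1  0  0 ]
  [ 0  1  0 ]
  [ 0  3  1 ]
ρ3 → ρ3 − 3·ρ2
  [ 1  0  0 ]
  [ 0  1  0 ]
  [ 0  0  1 ]
The reduced form has 3 nonzero rows.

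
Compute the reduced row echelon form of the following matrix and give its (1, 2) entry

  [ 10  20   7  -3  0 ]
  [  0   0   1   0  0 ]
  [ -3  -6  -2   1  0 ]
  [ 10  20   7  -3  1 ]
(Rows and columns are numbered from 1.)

2

R1 ← 1/10·R1
  [  1   2  7/10  -3/10  0 ]
  [  0   0     1      0  0 ]
  [ -3  -6    -2      1  0 ]
  [ 10  20     7     -3  1 ]
R3 ← R3 + 3·R1
  [  1   2  7/10  -3/10  0 ]
  [  0   0     1      0  0 ]
  [  0   0  1/10   1/10  0 ]
  [ 10  20     7     -3  1 ]
R4 ← R4 − 10·R1
  [ 1  2  7/10  -3/10  0 ]
  [ 0  0     1      0  0 ]
  [ 0  0  1/10   1/10  0 ]
  [ 0  0     0      0  1 ]
R3 ← R3 − 1/10·R2
  [ 1  2  7/10  -3/10  0 ]
  [ 0  0     1      0  0 ]
  [ 0  0     0   1/10  0 ]
  [ 0  0     0      0  1 ]
R3 ← 10·R3
  [ 1  2  7/10  -3/10  0 ]
  [ 0  0     1      0  0 ]
  [ 0  0     0      1  0 ]
  [ 0  0     0      0  1 ]
R1 ← R1 + 3/10·R3
  [ 1  2  7/10  0  0 ]
  [ 0  0     1  0  0 ]
  [ 0  0     0  1  0 ]
  [ 0  0     0  0  1 ]
R1 ← R1 − 7/10·R2
  [ 1  2  0  0  0 ]
  [ 0  0  1  0  0 ]
  [ 0  0  0  1  0 ]
  [ 0  0  0  0  1 ]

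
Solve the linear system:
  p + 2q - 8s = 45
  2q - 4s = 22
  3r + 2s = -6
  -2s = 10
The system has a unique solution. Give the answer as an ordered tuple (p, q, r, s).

Form the augmented matrix and row-reduce:
  [ 1  2  0  -8  |  45 ]
  [ 0  2  0  -4  |  22 ]
  [ 0  0  3   2  |  -6 ]
  [ 0  0  0  -2  |  10 ]
R2 -> 1/2·R2
  [ 1  2  0  -8  |  45 ]
  [ 0  1  0  -2  |  11 ]
  [ 0  0  3   2  |  -6 ]
  [ 0  0  0  -2  |  10 ]
R3 -> 1/3·R3
  [ 1  2  0   -8  |  45 ]
  [ 0  1  0   -2  |  11 ]
  [ 0  0  1  2/3  |  -2 ]
  [ 0  0  0   -2  |  10 ]
R4 -> -1/2·R4
  [ 1  2  0   -8  |  45 ]
  [ 0  1  0   -2  |  11 ]
  [ 0  0  1  2/3  |  -2 ]
  [ 0  0  0    1  |  -5 ]
R3 -> R3 − 2/3·R4
  [ 1  2  0  -8  |   45 ]
  [ 0  1  0  -2  |   11 ]
  [ 0  0  1   0  |  4/3 ]
  [ 0  0  0   1  |   -5 ]
R2 -> R2 + 2·R4
  [ 1  2  0  -8  |   45 ]
  [ 0  1  0   0  |    1 ]
  [ 0  0  1   0  |  4/3 ]
  [ 0  0  0   1  |   -5 ]
R1 -> R1 + 8·R4
  [ 1  2  0  0  |    5 ]
  [ 0  1  0  0  |    1 ]
  [ 0  0  1  0  |  4/3 ]
  [ 0  0  0  1  |   -5 ]
R1 -> R1 − 2·R2
  [ 1  0  0  0  |    3 ]
  [ 0  1  0  0  |    1 ]
  [ 0  0  1  0  |  4/3 ]
  [ 0  0  0  1  |   -5 ]
Reading off the last column: p = 3, q = 1, r = 4/3, s = -5.

(3, 1, 4/3, -5)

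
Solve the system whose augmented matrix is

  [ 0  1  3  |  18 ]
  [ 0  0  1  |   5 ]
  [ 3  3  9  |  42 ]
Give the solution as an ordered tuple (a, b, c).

(-4, 3, 5)

r1 <=> r3
r1 := 1/3·r1
r2 <=> r3
r2 := r2 − 3·r3
r1 := r1 − 3·r3
r1 := r1 − r2
Reading off the last column: a = -4, b = 3, c = 5.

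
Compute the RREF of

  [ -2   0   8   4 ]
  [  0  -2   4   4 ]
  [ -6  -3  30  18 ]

[[1, 0, -4, -2], [0, 1, -2, -2], [0, 0, 0, 0]]

R1 ← -1/2·R1
R3 ← R3 + 6·R1
R2 ← -1/2·R2
R3 ← R3 + 3·R2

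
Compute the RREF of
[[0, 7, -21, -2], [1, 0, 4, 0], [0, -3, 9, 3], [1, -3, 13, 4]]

R1 <=> R2
  [ 1   0    4   0 ]
  [ 0   7  -21  -2 ]
  [ 0  -3    9   3 ]
  [ 1  -3   13   4 ]
R4 ← R4 − R1
  [ 1   0    4   0 ]
  [ 0   7  -21  -2 ]
  [ 0  -3    9   3 ]
  [ 0  -3    9   4 ]
R2 ← 1/7·R2
  [ 1   0   4     0 ]
  [ 0   1  -3  -2/7 ]
  [ 0  -3   9     3 ]
  [ 0  -3   9     4 ]
R3 ← R3 + 3·R2
  [ 1   0   4     0 ]
  [ 0   1  -3  -2/7 ]
  [ 0   0   0  15/7 ]
  [ 0  -3   9     4 ]
R4 ← R4 + 3·R2
  [ 1  0   4     0 ]
  [ 0  1  -3  -2/7 ]
  [ 0  0   0  15/7 ]
  [ 0  0   0  22/7 ]
R3 ← 7/15·R3
  [ 1  0   4     0 ]
  [ 0  1  -3  -2/7 ]
  [ 0  0   0     1 ]
  [ 0  0   0  22/7 ]
R4 ← R4 − 22/7·R3
  [ 1  0   4     0 ]
  [ 0  1  -3  -2/7 ]
  [ 0  0   0     1 ]
  [ 0  0   0     0 ]
R2 ← R2 + 2/7·R3
  [ 1  0   4  0 ]
  [ 0  1  -3  0 ]
  [ 0  0   0  1 ]
  [ 0  0   0  0 ]

[[1, 0, 4, 0], [0, 1, -3, 0], [0, 0, 0, 1], [0, 0, 0, 0]]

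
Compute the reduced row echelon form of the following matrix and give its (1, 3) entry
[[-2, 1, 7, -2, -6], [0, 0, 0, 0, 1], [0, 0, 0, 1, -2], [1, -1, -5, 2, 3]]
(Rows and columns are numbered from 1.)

Multiply r1 by -1/2.
  [ 1  -1/2  -7/2  1   3 ]
  [ 0     0     0  0   1 ]
  [ 0     0     0  1  -2 ]
  [ 1    -1    -5  2   3 ]
Subtract r1 from r4.
  [ 1  -1/2  -7/2  1   3 ]
  [ 0     0     0  0   1 ]
  [ 0     0     0  1  -2 ]
  [ 0  -1/2  -3/2  1   0 ]
Swap r2 and r4.
  [ 1  -1/2  -7/2  1   3 ]
  [ 0  -1/2  -3/2  1   0 ]
  [ 0     0     0  1  -2 ]
  [ 0     0     0  0   1 ]
Multiply r2 by -2.
  [ 1  -1/2  -7/2   1   3 ]
  [ 0     1     3  -2   0 ]
  [ 0     0     0   1  -2 ]
  [ 0     0     0   0   1 ]
Add 2 times r4 to r3.
  [ 1  -1/2  -7/2   1  3 ]
  [ 0     1     3  -2  0 ]
  [ 0     0     0   1  0 ]
  [ 0     0     0   0  1 ]
Subtract 3 times r4 from r1.
  [ 1  -1/2  -7/2   1  0 ]
  [ 0     1     3  -2  0 ]
  [ 0     0     0   1  0 ]
  [ 0     0     0   0  1 ]
Add 2 times r3 to r2.
  [ 1  -1/2  -7/2  1  0 ]
  [ 0     1     3  0  0 ]
  [ 0     0     0  1  0 ]
  [ 0     0     0  0  1 ]
Subtract r3 from r1.
  [ 1  -1/2  -7/2  0  0 ]
  [ 0     1     3  0  0 ]
  [ 0     0     0  1  0 ]
  [ 0     0     0  0  1 ]
Add 1/2 times r2 to r1.
  [ 1  0  -2  0  0 ]
  [ 0  1   3  0  0 ]
  [ 0  0   0  1  0 ]
  [ 0  0   0  0  1 ]

-2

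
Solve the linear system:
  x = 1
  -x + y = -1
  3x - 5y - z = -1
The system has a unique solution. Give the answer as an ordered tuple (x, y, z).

Form the augmented matrix and row-reduce:
  [  1   0   0  |   1 ]
  [ -1   1   0  |  -1 ]
  [  3  -5  -1  |  -1 ]
Add r1 to r2.
  [ 1   0   0  |   1 ]
  [ 0   1   0  |   0 ]
  [ 3  -5  -1  |  -1 ]
Subtract 3 times r1 from r3.
  [ 1   0   0  |   1 ]
  [ 0   1   0  |   0 ]
  [ 0  -5  -1  |  -4 ]
Add 5 times r2 to r3.
  [ 1  0   0  |   1 ]
  [ 0  1   0  |   0 ]
  [ 0  0  -1  |  -4 ]
Multiply r3 by -1.
  [ 1  0  0  |  1 ]
  [ 0  1  0  |  0 ]
  [ 0  0  1  |  4 ]
Reading off the last column: x = 1, y = 0, z = 4.

(1, 0, 4)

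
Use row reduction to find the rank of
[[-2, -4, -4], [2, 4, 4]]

rank = 1

r1 -> -1/2·r1
  [ 1  2  2 ]
  [ 2  4  4 ]
r2 -> r2 − 2·r1
  [ 1  2  2 ]
  [ 0  0  0 ]
The reduced form has 1 nonzero row.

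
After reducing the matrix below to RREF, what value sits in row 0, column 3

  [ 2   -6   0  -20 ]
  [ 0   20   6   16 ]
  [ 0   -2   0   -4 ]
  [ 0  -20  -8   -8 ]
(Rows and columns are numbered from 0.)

-4

ρ1 → 1/2·ρ1
ρ2 → 1/20·ρ2
ρ3 → ρ3 + 2·ρ2
ρ4 → ρ4 + 20·ρ2
ρ3 → 5/3·ρ3
ρ4 → ρ4 + 2·ρ3
ρ2 → ρ2 − 3/10·ρ3
ρ1 → ρ1 + 3·ρ2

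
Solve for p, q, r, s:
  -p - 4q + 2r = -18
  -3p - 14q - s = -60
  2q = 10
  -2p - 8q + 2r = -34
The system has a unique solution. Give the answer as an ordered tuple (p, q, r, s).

(-4, 5, -1, 2)

Form the augmented matrix and row-reduce:
  [ -1   -4  2   0  |  -18 ]
  [ -3  -14  0  -1  |  -60 ]
  [  0    2  0   0  |   10 ]
  [ -2   -8  2   0  |  -34 ]
r1 ← -1·r1
  [  1    4  -2   0  |   18 ]
  [ -3  -14   0  -1  |  -60 ]
  [  0    2   0   0  |   10 ]
  [ -2   -8   2   0  |  -34 ]
r2 ← r2 + 3·r1
  [  1   4  -2   0  |   18 ]
  [  0  -2  -6  -1  |   -6 ]
  [  0   2   0   0  |   10 ]
  [ -2  -8   2   0  |  -34 ]
r4 ← r4 + 2·r1
  [ 1   4  -2   0  |  18 ]
  [ 0  -2  -6  -1  |  -6 ]
  [ 0   2   0   0  |  10 ]
  [ 0   0  -2   0  |   2 ]
r2 ← -1/2·r2
  [ 1  4  -2    0  |  18 ]
  [ 0  1   3  1/2  |   3 ]
  [ 0  2   0    0  |  10 ]
  [ 0  0  -2    0  |   2 ]
r3 ← r3 − 2·r2
  [ 1  4  -2    0  |  18 ]
  [ 0  1   3  1/2  |   3 ]
  [ 0  0  -6   -1  |   4 ]
  [ 0  0  -2    0  |   2 ]
r3 ← -1/6·r3
  [ 1  4  -2    0  |    18 ]
  [ 0  1   3  1/2  |     3 ]
  [ 0  0   1  1/6  |  -2/3 ]
  [ 0  0  -2    0  |     2 ]
r4 ← r4 + 2·r3
  [ 1  4  -2    0  |    18 ]
  [ 0  1   3  1/2  |     3 ]
  [ 0  0   1  1/6  |  -2/3 ]
  [ 0  0   0  1/3  |   2/3 ]
r4 ← 3·r4
  [ 1  4  -2    0  |    18 ]
  [ 0  1   3  1/2  |     3 ]
  [ 0  0   1  1/6  |  -2/3 ]
  [ 0  0   0    1  |     2 ]
r3 ← r3 − 1/6·r4
  [ 1  4  -2    0  |  18 ]
  [ 0  1   3  1/2  |   3 ]
  [ 0  0   1    0  |  -1 ]
  [ 0  0   0    1  |   2 ]
r2 ← r2 − 1/2·r4
  [ 1  4  -2  0  |  18 ]
  [ 0  1   3  0  |   2 ]
  [ 0  0   1  0  |  -1 ]
  [ 0  0   0  1  |   2 ]
r2 ← r2 − 3·r3
  [ 1  4  -2  0  |  18 ]
  [ 0  1   0  0  |   5 ]
  [ 0  0   1  0  |  -1 ]
  [ 0  0   0  1  |   2 ]
r1 ← r1 + 2·r3
  [ 1  4  0  0  |  16 ]
  [ 0  1  0  0  |   5 ]
  [ 0  0  1  0  |  -1 ]
  [ 0  0  0  1  |   2 ]
r1 ← r1 − 4·r2
  [ 1  0  0  0  |  -4 ]
  [ 0  1  0  0  |   5 ]
  [ 0  0  1  0  |  -1 ]
  [ 0  0  0  1  |   2 ]
Reading off the last column: p = -4, q = 5, r = -1, s = 2.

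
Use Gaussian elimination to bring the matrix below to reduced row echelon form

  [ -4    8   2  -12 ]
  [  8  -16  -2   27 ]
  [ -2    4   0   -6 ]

[[1, -2, 0, 0], [0, 0, 1, 0], [0, 0, 0, 1]]

R1 := -1/4·R1
  [  1   -2  -1/2   3 ]
  [  8  -16    -2  27 ]
  [ -2    4     0  -6 ]
R2 := R2 − 8·R1
  [  1  -2  -1/2   3 ]
  [  0   0     2   3 ]
  [ -2   4     0  -6 ]
R3 := R3 + 2·R1
  [ 1  -2  -1/2  3 ]
  [ 0   0     2  3 ]
  [ 0   0    -1  0 ]
R2 := 1/2·R2
  [ 1  -2  -1/2    3 ]
  [ 0   0     1  3/2 ]
  [ 0   0    -1    0 ]
R3 := R3 + R2
  [ 1  -2  -1/2    3 ]
  [ 0   0     1  3/2 ]
  [ 0   0     0  3/2 ]
R3 := 2/3·R3
  [ 1  -2  -1/2    3 ]
  [ 0   0     1  3/2 ]
  [ 0   0     0    1 ]
R2 := R2 − 3/2·R3
  [ 1  -2  -1/2  3 ]
  [ 0   0     1  0 ]
  [ 0   0     0  1 ]
R1 := R1 − 3·R3
  [ 1  -2  -1/2  0 ]
  [ 0   0     1  0 ]
  [ 0   0     0  1 ]
R1 := R1 + 1/2·R2
  [ 1  -2  0  0 ]
  [ 0   0  1  0 ]
  [ 0   0  0  1 ]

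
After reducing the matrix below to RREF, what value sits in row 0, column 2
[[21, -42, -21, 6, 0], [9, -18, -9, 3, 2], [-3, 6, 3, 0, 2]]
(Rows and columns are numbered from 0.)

-1

R1 ← 1/21·R1
  [  1   -2  -1  2/7  0 ]
  [  9  -18  -9    3  2 ]
  [ -3    6   3    0  2 ]
R2 ← R2 − 9·R1
  [  1  -2  -1  2/7  0 ]
  [  0   0   0  3/7  2 ]
  [ -3   6   3    0  2 ]
R3 ← R3 + 3·R1
  [ 1  -2  -1  2/7  0 ]
  [ 0   0   0  3/7  2 ]
  [ 0   0   0  6/7  2 ]
R2 ← 7/3·R2
  [ 1  -2  -1  2/7     0 ]
  [ 0   0   0    1  14/3 ]
  [ 0   0   0  6/7     2 ]
R3 ← R3 − 6/7·R2
  [ 1  -2  -1  2/7     0 ]
  [ 0   0   0    1  14/3 ]
  [ 0   0   0    0    -2 ]
R3 ← -1/2·R3
  [ 1  -2  -1  2/7     0 ]
  [ 0   0   0    1  14/3 ]
  [ 0   0   0    0     1 ]
R2 ← R2 − 14/3·R3
  [ 1  -2  -1  2/7  0 ]
  [ 0   0   0    1  0 ]
  [ 0   0   0    0  1 ]
R1 ← R1 − 2/7·R2
  [ 1  -2  -1  0  0 ]
  [ 0   0   0  1  0 ]
  [ 0   0   0  0  1 ]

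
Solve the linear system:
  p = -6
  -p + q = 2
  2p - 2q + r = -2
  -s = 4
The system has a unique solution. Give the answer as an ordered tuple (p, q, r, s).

(-6, -4, 2, -4)

Form the augmented matrix and row-reduce:
  [  1   0  0   0  |  -6 ]
  [ -1   1  0   0  |   2 ]
  [  2  -2  1   0  |  -2 ]
  [  0   0  0  -1  |   4 ]
R2 -> R2 + R1
  [ 1   0  0   0  |  -6 ]
  [ 0   1  0   0  |  -4 ]
  [ 2  -2  1   0  |  -2 ]
  [ 0   0  0  -1  |   4 ]
R3 -> R3 − 2·R1
  [ 1   0  0   0  |  -6 ]
  [ 0   1  0   0  |  -4 ]
  [ 0  -2  1   0  |  10 ]
  [ 0   0  0  -1  |   4 ]
R3 -> R3 + 2·R2
  [ 1  0  0   0  |  -6 ]
  [ 0  1  0   0  |  -4 ]
  [ 0  0  1   0  |   2 ]
  [ 0  0  0  -1  |   4 ]
R4 -> -1·R4
  [ 1  0  0  0  |  -6 ]
  [ 0  1  0  0  |  -4 ]
  [ 0  0  1  0  |   2 ]
  [ 0  0  0  1  |  -4 ]
Reading off the last column: p = -6, q = -4, r = 2, s = -4.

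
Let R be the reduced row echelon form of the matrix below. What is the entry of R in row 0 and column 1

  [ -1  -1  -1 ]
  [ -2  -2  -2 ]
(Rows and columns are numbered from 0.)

1

r1 -> -1·r1
  [  1   1   1 ]
  [ -2  -2  -2 ]
r2 -> r2 + 2·r1
  [ 1  1  1 ]
  [ 0  0  0 ]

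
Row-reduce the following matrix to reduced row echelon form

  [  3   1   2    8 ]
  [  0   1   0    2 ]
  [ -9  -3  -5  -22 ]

[[1, 0, 0, 2/3], [0, 1, 0, 2], [0, 0, 1, 2]]

R1 → 1/3·R1
R3 → R3 + 9·R1
R1 → R1 − 2/3·R3
R1 → R1 − 1/3·R2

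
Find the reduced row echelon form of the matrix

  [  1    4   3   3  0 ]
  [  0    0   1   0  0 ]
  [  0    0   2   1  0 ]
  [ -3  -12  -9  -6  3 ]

[[1, 4, 0, 0, 0], [0, 0, 1, 0, 0], [0, 0, 0, 1, 0], [0, 0, 0, 0, 1]]

Add 3 times R1 to R4.
Subtract 2 times R2 from R3.
Subtract 3 times R3 from R4.
Multiply R4 by 1/3.
Subtract 3 times R3 from R1.
Subtract 3 times R2 from R1.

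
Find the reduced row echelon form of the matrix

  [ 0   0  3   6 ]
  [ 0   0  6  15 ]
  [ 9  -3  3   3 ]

[[1, -1/3, 0, 0], [0, 0, 1, 0], [0, 0, 0, 1]]

R1 ↔ R3
  [ 9  -3  3   3 ]
  [ 0   0  6  15 ]
  [ 0   0  3   6 ]
R1 → 1/9·R1
  [ 1  -1/3  1/3  1/3 ]
  [ 0     0    6   15 ]
  [ 0     0    3    6 ]
R2 → 1/6·R2
  [ 1  -1/3  1/3  1/3 ]
  [ 0     0    1  5/2 ]
  [ 0     0    3    6 ]
R3 → R3 − 3·R2
  [ 1  -1/3  1/3   1/3 ]
  [ 0     0    1   5/2 ]
  [ 0     0    0  -3/2 ]
R3 → -2/3·R3
  [ 1  -1/3  1/3  1/3 ]
  [ 0     0    1  5/2 ]
  [ 0     0    0    1 ]
R2 → R2 − 5/2·R3
  [ 1  -1/3  1/3  1/3 ]
  [ 0     0    1    0 ]
  [ 0     0    0    1 ]
R1 → R1 − 1/3·R3
  [ 1  -1/3  1/3  0 ]
  [ 0     0    1  0 ]
  [ 0     0    0  1 ]
R1 → R1 − 1/3·R2
  [ 1  -1/3  0  0 ]
  [ 0     0  1  0 ]
  [ 0     0  0  1 ]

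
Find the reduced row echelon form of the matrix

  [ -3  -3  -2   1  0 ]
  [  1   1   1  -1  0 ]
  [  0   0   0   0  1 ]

[[1, 1, 0, 1, 0], [0, 0, 1, -2, 0], [0, 0, 0, 0, 1]]

ρ1 → -1/3·ρ1
  [ 1  1  2/3  -1/3  0 ]
  [ 1  1    1    -1  0 ]
  [ 0  0    0     0  1 ]
ρ2 → ρ2 − ρ1
  [ 1  1  2/3  -1/3  0 ]
  [ 0  0  1/3  -2/3  0 ]
  [ 0  0    0     0  1 ]
ρ2 → 3·ρ2
  [ 1  1  2/3  -1/3  0 ]
  [ 0  0    1    -2  0 ]
  [ 0  0    0     0  1 ]
ρ1 → ρ1 − 2/3·ρ2
  [ 1  1  0   1  0 ]
  [ 0  0  1  -2  0 ]
  [ 0  0  0   0  1 ]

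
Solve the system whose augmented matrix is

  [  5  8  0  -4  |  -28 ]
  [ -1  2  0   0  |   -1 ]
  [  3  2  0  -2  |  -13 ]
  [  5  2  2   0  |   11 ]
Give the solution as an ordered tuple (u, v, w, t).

ρ1 -> 1/5·ρ1
  [  1  8/5  0  -4/5  |  -28/5 ]
  [ -1    2  0     0  |     -1 ]
  [  3    2  0    -2  |    -13 ]
  [  5    2  2     0  |     11 ]
ρ2 -> ρ2 + ρ1
  [ 1   8/5  0  -4/5  |  -28/5 ]
  [ 0  18/5  0  -4/5  |  -33/5 ]
  [ 3     2  0    -2  |    -13 ]
  [ 5     2  2     0  |     11 ]
ρ3 -> ρ3 − 3·ρ1
  [ 1    8/5  0  -4/5  |  -28/5 ]
  [ 0   18/5  0  -4/5  |  -33/5 ]
  [ 0  -14/5  0   2/5  |   19/5 ]
  [ 5      2  2     0  |     11 ]
ρ4 -> ρ4 − 5·ρ1
  [ 1    8/5  0  -4/5  |  -28/5 ]
  [ 0   18/5  0  -4/5  |  -33/5 ]
  [ 0  -14/5  0   2/5  |   19/5 ]
  [ 0     -6  2     4  |     39 ]
ρ2 -> 5/18·ρ2
  [ 1    8/5  0  -4/5  |  -28/5 ]
  [ 0      1  0  -2/9  |  -11/6 ]
  [ 0  -14/5  0   2/5  |   19/5 ]
  [ 0     -6  2     4  |     39 ]
ρ3 -> ρ3 + 14/5·ρ2
  [ 1  8/5  0  -4/5  |  -28/5 ]
  [ 0    1  0  -2/9  |  -11/6 ]
  [ 0    0  0  -2/9  |   -4/3 ]
  [ 0   -6  2     4  |     39 ]
ρ4 -> ρ4 + 6·ρ2
  [ 1  8/5  0  -4/5  |  -28/5 ]
  [ 0    1  0  -2/9  |  -11/6 ]
  [ 0    0  0  -2/9  |   -4/3 ]
  [ 0    0  2   8/3  |     28 ]
ρ3 <-> ρ4
  [ 1  8/5  0  -4/5  |  -28/5 ]
  [ 0    1  0  -2/9  |  -11/6 ]
  [ 0    0  2   8/3  |     28 ]
  [ 0    0  0  -2/9  |   -4/3 ]
ρ3 -> 1/2·ρ3
  [ 1  8/5  0  -4/5  |  -28/5 ]
  [ 0    1  0  -2/9  |  -11/6 ]
  [ 0    0  1   4/3  |     14 ]
  [ 0    0  0  -2/9  |   -4/3 ]
ρ4 -> -9/2·ρ4
  [ 1  8/5  0  -4/5  |  -28/5 ]
  [ 0    1  0  -2/9  |  -11/6 ]
  [ 0    0  1   4/3  |     14 ]
  [ 0    0  0     1  |      6 ]
ρ3 -> ρ3 − 4/3·ρ4
  [ 1  8/5  0  -4/5  |  -28/5 ]
  [ 0    1  0  -2/9  |  -11/6 ]
  [ 0    0  1     0  |      6 ]
  [ 0    0  0     1  |      6 ]
ρ2 -> ρ2 + 2/9·ρ4
  [ 1  8/5  0  -4/5  |  -28/5 ]
  [ 0    1  0     0  |   -1/2 ]
  [ 0    0  1     0  |      6 ]
  [ 0    0  0     1  |      6 ]
ρ1 -> ρ1 + 4/5·ρ4
  [ 1  8/5  0  0  |  -4/5 ]
  [ 0    1  0  0  |  -1/2 ]
  [ 0    0  1  0  |     6 ]
  [ 0    0  0  1  |     6 ]
ρ1 -> ρ1 − 8/5·ρ2
  [ 1  0  0  0  |     0 ]
  [ 0  1  0  0  |  -1/2 ]
  [ 0  0  1  0  |     6 ]
  [ 0  0  0  1  |     6 ]
Reading off the last column: u = 0, v = -1/2, w = 6, t = 6.

(0, -1/2, 6, 6)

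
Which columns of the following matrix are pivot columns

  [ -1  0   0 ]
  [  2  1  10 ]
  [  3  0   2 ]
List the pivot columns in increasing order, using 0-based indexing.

Multiply r1 by -1.
  [ 1  0   0 ]
  [ 2  1  10 ]
  [ 3  0   2 ]
Subtract 2 times r1 from r2.
  [ 1  0   0 ]
  [ 0  1  10 ]
  [ 3  0   2 ]
Subtract 3 times r1 from r3.
  [ 1  0   0 ]
  [ 0  1  10 ]
  [ 0  0   2 ]
Multiply r3 by 1/2.
  [ 1  0   0 ]
  [ 0  1  10 ]
  [ 0  0   1 ]
Subtract 10 times r3 from r2.
  [ 1  0  0 ]
  [ 0  1  0 ]
  [ 0  0  1 ]
Pivot columns are the columns containing a leading 1.

0, 1, 2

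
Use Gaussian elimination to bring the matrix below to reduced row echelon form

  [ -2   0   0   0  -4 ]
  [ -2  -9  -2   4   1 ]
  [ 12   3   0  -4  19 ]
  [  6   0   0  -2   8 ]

Multiply r1 by -1/2.
  [  1   0   0   0   2 ]
  [ -2  -9  -2   4   1 ]
  [ 12   3   0  -4  19 ]
  [  6   0   0  -2   8 ]
Add 2 times r1 to r2.
  [  1   0   0   0   2 ]
  [  0  -9  -2   4   5 ]
  [ 12   3   0  -4  19 ]
  [  6   0   0  -2   8 ]
Subtract 12 times r1 from r3.
  [ 1   0   0   0   2 ]
  [ 0  -9  -2   4   5 ]
  [ 0   3   0  -4  -5 ]
  [ 6   0   0  -2   8 ]
Subtract 6 times r1 from r4.
  [ 1   0   0   0   2 ]
  [ 0  -9  -2   4   5 ]
  [ 0   3   0  -4  -5 ]
  [ 0   0   0  -2  -4 ]
Multiply r2 by -1/9.
  [ 1  0    0     0     2 ]
  [ 0  1  2/9  -4/9  -5/9 ]
  [ 0  3    0    -4    -5 ]
  [ 0  0    0    -2    -4 ]
Subtract 3 times r2 from r3.
  [ 1  0     0     0      2 ]
  [ 0  1   2/9  -4/9   -5/9 ]
  [ 0  0  -2/3  -8/3  -10/3 ]
  [ 0  0     0    -2     -4 ]
Multiply r3 by -3/2.
  [ 1  0    0     0     2 ]
  [ 0  1  2/9  -4/9  -5/9 ]
  [ 0  0    1     4     5 ]
  [ 0  0    0    -2    -4 ]
Multiply r4 by -1/2.
  [ 1  0    0     0     2 ]
  [ 0  1  2/9  -4/9  -5/9 ]
  [ 0  0    1     4     5 ]
  [ 0  0    0     1     2 ]
Subtract 4 times r4 from r3.
  [ 1  0    0     0     2 ]
  [ 0  1  2/9  -4/9  -5/9 ]
  [ 0  0    1     0    -3 ]
  [ 0  0    0     1     2 ]
Add 4/9 times r4 to r2.
  [ 1  0    0  0    2 ]
  [ 0  1  2/9  0  1/3 ]
  [ 0  0    1  0   -3 ]
  [ 0  0    0  1    2 ]
Subtract 2/9 times r3 from r2.
  [ 1  0  0  0   2 ]
  [ 0  1  0  0   1 ]
  [ 0  0  1  0  -3 ]
  [ 0  0  0  1   2 ]

[[1, 0, 0, 0, 2], [0, 1, 0, 0, 1], [0, 0, 1, 0, -3], [0, 0, 0, 1, 2]]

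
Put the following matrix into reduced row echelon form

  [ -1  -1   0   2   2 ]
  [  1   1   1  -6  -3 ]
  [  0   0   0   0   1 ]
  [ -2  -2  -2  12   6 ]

ρ1 := -1·ρ1
  [  1   1   0  -2  -2 ]
  [  1   1   1  -6  -3 ]
  [  0   0   0   0   1 ]
  [ -2  -2  -2  12   6 ]
ρ2 := ρ2 − ρ1
  [  1   1   0  -2  -2 ]
  [  0   0   1  -4  -1 ]
  [  0   0   0   0   1 ]
  [ -2  -2  -2  12   6 ]
ρ4 := ρ4 + 2·ρ1
  [ 1  1   0  -2  -2 ]
  [ 0  0   1  -4  -1 ]
  [ 0  0   0   0   1 ]
  [ 0  0  -2   8   2 ]
ρ4 := ρ4 + 2·ρ2
  [ 1  1  0  -2  -2 ]
  [ 0  0  1  -4  -1 ]
  [ 0  0  0   0   1 ]
  [ 0  0  0   0   0 ]
ρ2 := ρ2 + ρ3
  [ 1  1  0  -2  -2 ]
  [ 0  0  1  -4   0 ]
  [ 0  0  0   0   1 ]
  [ 0  0  0   0   0 ]
ρ1 := ρ1 + 2·ρ3
  [ 1  1  0  -2  0 ]
  [ 0  0  1  -4  0 ]
  [ 0  0  0   0  1 ]
  [ 0  0  0   0  0 ]

[[1, 1, 0, -2, 0], [0, 0, 1, -4, 0], [0, 0, 0, 0, 1], [0, 0, 0, 0, 0]]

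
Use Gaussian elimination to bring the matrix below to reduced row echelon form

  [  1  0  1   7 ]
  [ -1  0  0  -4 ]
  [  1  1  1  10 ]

Add R1 to R2.
Subtract R1 from R3.
Swap R2 and R3.
Subtract R3 from R1.

[[1, 0, 0, 4], [0, 1, 0, 3], [0, 0, 1, 3]]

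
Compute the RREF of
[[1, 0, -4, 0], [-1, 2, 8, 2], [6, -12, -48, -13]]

R2 ← R2 + R1
R3 ← R3 − 6·R1
R2 ← 1/2·R2
R3 ← R3 + 12·R2
R3 ← -1·R3
R2 ← R2 − R3

[[1, 0, -4, 0], [0, 1, 2, 0], [0, 0, 0, 1]]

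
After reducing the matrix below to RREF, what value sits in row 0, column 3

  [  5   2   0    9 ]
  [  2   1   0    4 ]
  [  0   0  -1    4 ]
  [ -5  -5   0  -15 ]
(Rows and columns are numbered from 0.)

ρ1 → 1/5·ρ1
ρ2 → ρ2 − 2·ρ1
ρ4 → ρ4 + 5·ρ1
ρ2 → 5·ρ2
ρ4 → ρ4 + 3·ρ2
ρ3 → -1·ρ3
ρ1 → ρ1 − 2/5·ρ2

1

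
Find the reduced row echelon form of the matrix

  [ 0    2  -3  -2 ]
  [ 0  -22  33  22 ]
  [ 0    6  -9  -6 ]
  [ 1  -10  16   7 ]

Swap r1 and r4.
  [ 1  -10  16   7 ]
  [ 0  -22  33  22 ]
  [ 0    6  -9  -6 ]
  [ 0    2  -3  -2 ]
Multiply r2 by -1/22.
  [ 1  -10    16   7 ]
  [ 0    1  -3/2  -1 ]
  [ 0    6    -9  -6 ]
  [ 0    2    -3  -2 ]
Subtract 6 times r2 from r3.
  [ 1  -10    16   7 ]
  [ 0    1  -3/2  -1 ]
  [ 0    0     0   0 ]
  [ 0    2    -3  -2 ]
Subtract 2 times r2 from r4.
  [ 1  -10    16   7 ]
  [ 0    1  -3/2  -1 ]
  [ 0    0     0   0 ]
  [ 0    0     0   0 ]
Add 10 times r2 to r1.
  [ 1  0     1  -3 ]
  [ 0  1  -3/2  -1 ]
  [ 0  0     0   0 ]
  [ 0  0     0   0 ]

[[1, 0, 1, -3], [0, 1, -3/2, -1], [0, 0, 0, 0], [0, 0, 0, 0]]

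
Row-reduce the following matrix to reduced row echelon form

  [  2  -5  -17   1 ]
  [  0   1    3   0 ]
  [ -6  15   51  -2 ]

ρ1 -> 1/2·ρ1
  [  1  -5/2  -17/2  1/2 ]
  [  0     1      3    0 ]
  [ -6    15     51   -2 ]
ρ3 -> ρ3 + 6·ρ1
  [ 1  -5/2  -17/2  1/2 ]
  [ 0     1      3    0 ]
  [ 0     0      0    1 ]
ρ1 -> ρ1 − 1/2·ρ3
  [ 1  -5/2  -17/2  0 ]
  [ 0     1      3  0 ]
  [ 0     0      0  1 ]
ρ1 -> ρ1 + 5/2·ρ2
  [ 1  0  -1  0 ]
  [ 0  1   3  0 ]
  [ 0  0   0  1 ]

[[1, 0, -1, 0], [0, 1, 3, 0], [0, 0, 0, 1]]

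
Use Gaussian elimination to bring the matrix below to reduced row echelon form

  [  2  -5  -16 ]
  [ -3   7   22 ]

[[1, 0, 2], [0, 1, 4]]

r1 → 1/2·r1
  [  1  -5/2  -8 ]
  [ -3     7  22 ]
r2 → r2 + 3·r1
  [ 1  -5/2  -8 ]
  [ 0  -1/2  -2 ]
r2 → -2·r2
  [ 1  -5/2  -8 ]
  [ 0     1   4 ]
r1 → r1 + 5/2·r2
  [ 1  0  2 ]
  [ 0  1  4 ]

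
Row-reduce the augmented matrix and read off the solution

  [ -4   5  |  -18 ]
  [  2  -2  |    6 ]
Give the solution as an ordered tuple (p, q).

ρ1 -> -1/4·ρ1
  [ 1  -5/4  |  9/2 ]
  [ 2    -2  |    6 ]
ρ2 -> ρ2 − 2·ρ1
  [ 1  -5/4  |  9/2 ]
  [ 0   1/2  |   -3 ]
ρ2 -> 2·ρ2
  [ 1  -5/4  |  9/2 ]
  [ 0     1  |   -6 ]
ρ1 -> ρ1 + 5/4·ρ2
  [ 1  0  |  -3 ]
  [ 0  1  |  -6 ]
Reading off the last column: p = -3, q = -6.

(-3, -6)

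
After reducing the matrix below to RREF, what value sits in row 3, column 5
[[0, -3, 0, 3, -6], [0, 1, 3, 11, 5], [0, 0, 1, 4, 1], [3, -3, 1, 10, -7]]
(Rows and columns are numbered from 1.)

1

R1 <-> R4
  [ 3  -3  1  10  -7 ]
  [ 0   1  3  11   5 ]
  [ 0   0  1   4   1 ]
  [ 0  -3  0   3  -6 ]
R1 → 1/3·R1
  [ 1  -1  1/3  10/3  -7/3 ]
  [ 0   1    3    11     5 ]
  [ 0   0    1     4     1 ]
  [ 0  -3    0     3    -6 ]
R4 → R4 + 3·R2
  [ 1  -1  1/3  10/3  -7/3 ]
  [ 0   1    3    11     5 ]
  [ 0   0    1     4     1 ]
  [ 0   0    9    36     9 ]
R4 → R4 − 9·R3
  [ 1  -1  1/3  10/3  -7/3 ]
  [ 0   1    3    11     5 ]
  [ 0   0    1     4     1 ]
  [ 0   0    0     0     0 ]
R2 → R2 − 3·R3
  [ 1  -1  1/3  10/3  -7/3 ]
  [ 0   1    0    -1     2 ]
  [ 0   0    1     4     1 ]
  [ 0   0    0     0     0 ]
R1 → R1 − 1/3·R3
  [ 1  -1  0   2  -8/3 ]
  [ 0   1  0  -1     2 ]
  [ 0   0  1   4     1 ]
  [ 0   0  0   0     0 ]
R1 → R1 + R2
  [ 1  0  0   1  -2/3 ]
  [ 0  1  0  -1     2 ]
  [ 0  0  1   4     1 ]
  [ 0  0  0   0     0 ]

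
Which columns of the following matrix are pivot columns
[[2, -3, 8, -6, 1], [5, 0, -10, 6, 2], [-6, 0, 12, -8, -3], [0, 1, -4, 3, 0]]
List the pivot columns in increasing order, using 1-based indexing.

R1 → 1/2·R1
  [  1  -3/2    4  -3  1/2 ]
  [  5     0  -10   6    2 ]
  [ -6     0   12  -8   -3 ]
  [  0     1   -4   3    0 ]
R2 → R2 − 5·R1
  [  1  -3/2    4  -3   1/2 ]
  [  0  15/2  -30  21  -1/2 ]
  [ -6     0   12  -8    -3 ]
  [  0     1   -4   3     0 ]
R3 → R3 + 6·R1
  [ 1  -3/2    4   -3   1/2 ]
  [ 0  15/2  -30   21  -1/2 ]
  [ 0    -9   36  -26     0 ]
  [ 0     1   -4    3     0 ]
R2 → 2/15·R2
  [ 1  -3/2   4    -3    1/2 ]
  [ 0     1  -4  14/5  -1/15 ]
  [ 0    -9  36   -26      0 ]
  [ 0     1  -4     3      0 ]
R3 → R3 + 9·R2
  [ 1  -3/2   4    -3    1/2 ]
  [ 0     1  -4  14/5  -1/15 ]
  [ 0     0   0  -4/5   -3/5 ]
  [ 0     1  -4     3      0 ]
R4 → R4 − R2
  [ 1  -3/2   4    -3    1/2 ]
  [ 0     1  -4  14/5  -1/15 ]
  [ 0     0   0  -4/5   -3/5 ]
  [ 0     0   0   1/5   1/15 ]
R3 → -5/4·R3
  [ 1  -3/2   4    -3    1/2 ]
  [ 0     1  -4  14/5  -1/15 ]
  [ 0     0   0     1    3/4 ]
  [ 0     0   0   1/5   1/15 ]
R4 → R4 − 1/5·R3
  [ 1  -3/2   4    -3    1/2 ]
  [ 0     1  -4  14/5  -1/15 ]
  [ 0     0   0     1    3/4 ]
  [ 0     0   0     0  -1/12 ]
R4 → -12·R4
  [ 1  -3/2   4    -3    1/2 ]
  [ 0     1  -4  14/5  -1/15 ]
  [ 0     0   0     1    3/4 ]
  [ 0     0   0     0      1 ]
R3 → R3 − 3/4·R4
  [ 1  -3/2   4    -3    1/2 ]
  [ 0     1  -4  14/5  -1/15 ]
  [ 0     0   0     1      0 ]
  [ 0     0   0     0      1 ]
R2 → R2 + 1/15·R4
  [ 1  -3/2   4    -3  1/2 ]
  [ 0     1  -4  14/5    0 ]
  [ 0     0   0     1    0 ]
  [ 0     0   0     0    1 ]
R1 → R1 − 1/2·R4
  [ 1  -3/2   4    -3  0 ]
  [ 0     1  -4  14/5  0 ]
  [ 0     0   0     1  0 ]
  [ 0     0   0     0  1 ]
R2 → R2 − 14/5·R3
  [ 1  -3/2   4  -3  0 ]
  [ 0     1  -4   0  0 ]
  [ 0     0   0   1  0 ]
  [ 0     0   0   0  1 ]
R1 → R1 + 3·R3
  [ 1  -3/2   4  0  0 ]
  [ 0     1  -4  0  0 ]
  [ 0     0   0  1  0 ]
  [ 0     0   0  0  1 ]
R1 → R1 + 3/2·R2
  [ 1  0  -2  0  0 ]
  [ 0  1  -4  0  0 ]
  [ 0  0   0  1  0 ]
  [ 0  0   0  0  1 ]
Pivot columns are the columns containing a leading 1.

1, 2, 4, 5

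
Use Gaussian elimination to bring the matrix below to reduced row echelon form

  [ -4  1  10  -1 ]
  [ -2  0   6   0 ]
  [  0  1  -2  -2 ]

Multiply r1 by -1/4.
  [  1  -1/4  -5/2  1/4 ]
  [ -2     0     6    0 ]
  [  0     1    -2   -2 ]
Add 2 times r1 to r2.
  [ 1  -1/4  -5/2  1/4 ]
  [ 0  -1/2     1  1/2 ]
  [ 0     1    -2   -2 ]
Multiply r2 by -2.
  [ 1  -1/4  -5/2  1/4 ]
  [ 0     1    -2   -1 ]
  [ 0     1    -2   -2 ]
Subtract r2 from r3.
  [ 1  -1/4  -5/2  1/4 ]
  [ 0     1    -2   -1 ]
  [ 0     0     0   -1 ]
Multiply r3 by -1.
  [ 1  -1/4  -5/2  1/4 ]
  [ 0     1    -2   -1 ]
  [ 0     0     0    1 ]
Add r3 to r2.
  [ 1  -1/4  -5/2  1/4 ]
  [ 0     1    -2    0 ]
  [ 0     0     0    1 ]
Subtract 1/4 times r3 from r1.
  [ 1  -1/4  -5/2  0 ]
  [ 0     1    -2  0 ]
  [ 0     0     0  1 ]
Add 1/4 times r2 to r1.
  [ 1  0  -3  0 ]
  [ 0  1  -2  0 ]
  [ 0  0   0  1 ]

[[1, 0, -3, 0], [0, 1, -2, 0], [0, 0, 0, 1]]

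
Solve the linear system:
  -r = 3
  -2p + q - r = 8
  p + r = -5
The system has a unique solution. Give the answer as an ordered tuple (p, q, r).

Form the augmented matrix and row-reduce:
  [  0  0  -1  |   3 ]
  [ -2  1  -1  |   8 ]
  [  1  0   1  |  -5 ]
ρ1 ↔ ρ2
ρ1 -> -1/2·ρ1
ρ3 -> ρ3 − ρ1
ρ2 ↔ ρ3
ρ2 -> 2·ρ2
ρ3 -> -1·ρ3
ρ2 -> ρ2 − ρ3
ρ1 -> ρ1 − 1/2·ρ3
ρ1 -> ρ1 + 1/2·ρ2
Reading off the last column: p = -2, q = 1, r = -3.

(-2, 1, -3)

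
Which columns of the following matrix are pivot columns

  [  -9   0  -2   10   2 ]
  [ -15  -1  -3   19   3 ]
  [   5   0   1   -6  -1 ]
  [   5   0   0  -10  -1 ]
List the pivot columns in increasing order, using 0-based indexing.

r1 -> -1/9·r1
  [   1   0  2/9  -10/9  -2/9 ]
  [ -15  -1   -3     19     3 ]
  [   5   0    1     -6    -1 ]
  [   5   0    0    -10    -1 ]
r2 -> r2 + 15·r1
  [ 1   0  2/9  -10/9  -2/9 ]
  [ 0  -1  1/3    7/3  -1/3 ]
  [ 5   0    1     -6    -1 ]
  [ 5   0    0    -10    -1 ]
r3 -> r3 − 5·r1
  [ 1   0   2/9  -10/9  -2/9 ]
  [ 0  -1   1/3    7/3  -1/3 ]
  [ 0   0  -1/9   -4/9   1/9 ]
  [ 5   0     0    -10    -1 ]
r4 -> r4 − 5·r1
  [ 1   0    2/9  -10/9  -2/9 ]
  [ 0  -1    1/3    7/3  -1/3 ]
  [ 0   0   -1/9   -4/9   1/9 ]
  [ 0   0  -10/9  -40/9   1/9 ]
r2 -> -1·r2
  [ 1  0    2/9  -10/9  -2/9 ]
  [ 0  1   -1/3   -7/3   1/3 ]
  [ 0  0   -1/9   -4/9   1/9 ]
  [ 0  0  -10/9  -40/9   1/9 ]
r3 -> -9·r3
  [ 1  0    2/9  -10/9  -2/9 ]
  [ 0  1   -1/3   -7/3   1/3 ]
  [ 0  0      1      4    -1 ]
  [ 0  0  -10/9  -40/9   1/9 ]
r4 -> r4 + 10/9·r3
  [ 1  0   2/9  -10/9  -2/9 ]
  [ 0  1  -1/3   -7/3   1/3 ]
  [ 0  0     1      4    -1 ]
  [ 0  0     0      0    -1 ]
r4 -> -1·r4
  [ 1  0   2/9  -10/9  -2/9 ]
  [ 0  1  -1/3   -7/3   1/3 ]
  [ 0  0     1      4    -1 ]
  [ 0  0     0      0     1 ]
r3 -> r3 + r4
  [ 1  0   2/9  -10/9  -2/9 ]
  [ 0  1  -1/3   -7/3   1/3 ]
  [ 0  0     1      4     0 ]
  [ 0  0     0      0     1 ]
r2 -> r2 − 1/3·r4
  [ 1  0   2/9  -10/9  -2/9 ]
  [ 0  1  -1/3   -7/3     0 ]
  [ 0  0     1      4     0 ]
  [ 0  0     0      0     1 ]
r1 -> r1 + 2/9·r4
  [ 1  0   2/9  -10/9  0 ]
  [ 0  1  -1/3   -7/3  0 ]
  [ 0  0     1      4  0 ]
  [ 0  0     0      0  1 ]
r2 -> r2 + 1/3·r3
  [ 1  0  2/9  -10/9  0 ]
  [ 0  1    0     -1  0 ]
  [ 0  0    1      4  0 ]
  [ 0  0    0      0  1 ]
r1 -> r1 − 2/9·r3
  [ 1  0  0  -2  0 ]
  [ 0  1  0  -1  0 ]
  [ 0  0  1   4  0 ]
  [ 0  0  0   0  1 ]
Pivot columns are the columns containing a leading 1.

0, 1, 2, 4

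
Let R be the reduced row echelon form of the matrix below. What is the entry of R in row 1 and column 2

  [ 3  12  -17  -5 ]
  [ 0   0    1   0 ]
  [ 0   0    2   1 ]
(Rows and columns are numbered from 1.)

4

R1 := 1/3·R1
  [ 1  4  -17/3  -5/3 ]
  [ 0  0      1     0 ]
  [ 0  0      2     1 ]
R3 := R3 − 2·R2
  [ 1  4  -17/3  -5/3 ]
  [ 0  0      1     0 ]
  [ 0  0      0     1 ]
R1 := R1 + 5/3·R3
  [ 1  4  -17/3  0 ]
  [ 0  0      1  0 ]
  [ 0  0      0  1 ]
R1 := R1 + 17/3·R2
  [ 1  4  0  0 ]
  [ 0  0  1  0 ]
  [ 0  0  0  1 ]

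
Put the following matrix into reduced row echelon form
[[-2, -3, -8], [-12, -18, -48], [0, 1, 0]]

Multiply R1 by -1/2.
  [   1  3/2    4 ]
  [ -12  -18  -48 ]
  [   0    1    0 ]
Add 12 times R1 to R2.
  [ 1  3/2  4 ]
  [ 0    0  0 ]
  [ 0    1  0 ]
Swap R2 and R3.
  [ 1  3/2  4 ]
  [ 0    1  0 ]
  [ 0    0  0 ]
Subtract 3/2 times R2 from R1.
  [ 1  0  4 ]
  [ 0  1  0 ]
  [ 0  0  0 ]

[[1, 0, 4], [0, 1, 0], [0, 0, 0]]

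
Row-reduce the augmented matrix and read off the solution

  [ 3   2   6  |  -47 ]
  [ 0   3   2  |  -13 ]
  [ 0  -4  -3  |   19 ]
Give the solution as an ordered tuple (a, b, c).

Multiply r1 by 1/3.
  [ 1  2/3   2  |  -47/3 ]
  [ 0    3   2  |    -13 ]
  [ 0   -4  -3  |     19 ]
Multiply r2 by 1/3.
  [ 1  2/3    2  |  -47/3 ]
  [ 0    1  2/3  |  -13/3 ]
  [ 0   -4   -3  |     19 ]
Add 4 times r2 to r3.
  [ 1  2/3     2  |  -47/3 ]
  [ 0    1   2/3  |  -13/3 ]
  [ 0    0  -1/3  |    5/3 ]
Multiply r3 by -3.
  [ 1  2/3    2  |  -47/3 ]
  [ 0    1  2/3  |  -13/3 ]
  [ 0    0    1  |     -5 ]
Subtract 2/3 times r3 from r2.
  [ 1  2/3  2  |  -47/3 ]
  [ 0    1  0  |     -1 ]
  [ 0    0  1  |     -5 ]
Subtract 2 times r3 from r1.
  [ 1  2/3  0  |  -17/3 ]
  [ 0    1  0  |     -1 ]
  [ 0    0  1  |     -5 ]
Subtract 2/3 times r2 from r1.
  [ 1  0  0  |  -5 ]
  [ 0  1  0  |  -1 ]
  [ 0  0  1  |  -5 ]
Reading off the last column: a = -5, b = -1, c = -5.

(-5, -1, -5)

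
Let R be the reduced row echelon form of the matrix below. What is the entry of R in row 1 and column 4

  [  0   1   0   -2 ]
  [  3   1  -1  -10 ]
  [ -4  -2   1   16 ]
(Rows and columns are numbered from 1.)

r1 <=> r2
  [  3   1  -1  -10 ]
  [  0   1   0   -2 ]
  [ -4  -2   1   16 ]
r1 -> 1/3·r1
  [  1  1/3  -1/3  -10/3 ]
  [  0    1     0     -2 ]
  [ -4   -2     1     16 ]
r3 -> r3 + 4·r1
  [ 1   1/3  -1/3  -10/3 ]
  [ 0     1     0     -2 ]
  [ 0  -2/3  -1/3    8/3 ]
r3 -> r3 + 2/3·r2
  [ 1  1/3  -1/3  -10/3 ]
  [ 0    1     0     -2 ]
  [ 0    0  -1/3    4/3 ]
r3 -> -3·r3
  [ 1  1/3  -1/3  -10/3 ]
  [ 0    1     0     -2 ]
  [ 0    0     1     -4 ]
r1 -> r1 + 1/3·r3
  [ 1  1/3  0  -14/3 ]
  [ 0    1  0     -2 ]
  [ 0    0  1     -4 ]
r1 -> r1 − 1/3·r2
  [ 1  0  0  -4 ]
  [ 0  1  0  -2 ]
  [ 0  0  1  -4 ]

-4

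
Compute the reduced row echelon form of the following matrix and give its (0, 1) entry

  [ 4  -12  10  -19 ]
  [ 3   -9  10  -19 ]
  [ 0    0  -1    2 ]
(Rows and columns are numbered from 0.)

R1 := 1/4·R1
R2 := R2 − 3·R1
R2 := 2/5·R2
R3 := R3 + R2
R3 := 10·R3
R2 := R2 + 19/10·R3
R1 := R1 + 19/4·R3
R1 := R1 − 5/2·R2

-3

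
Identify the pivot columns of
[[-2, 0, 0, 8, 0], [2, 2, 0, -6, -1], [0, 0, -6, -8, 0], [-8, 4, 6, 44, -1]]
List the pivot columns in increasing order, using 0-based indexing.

0, 1, 2, 4

r1 -> -1/2·r1
r2 -> r2 − 2·r1
r4 -> r4 + 8·r1
r2 -> 1/2·r2
r4 -> r4 − 4·r2
r3 -> -1/6·r3
r4 -> r4 − 6·r3
r2 -> r2 + 1/2·r4
Pivot columns are the columns containing a leading 1.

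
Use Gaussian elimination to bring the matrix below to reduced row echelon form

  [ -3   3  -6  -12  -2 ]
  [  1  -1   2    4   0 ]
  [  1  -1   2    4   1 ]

[[1, -1, 2, 4, 0], [0, 0, 0, 0, 1], [0, 0, 0, 0, 0]]

R1 → -1/3·R1
  [ 1  -1  2  4  2/3 ]
  [ 1  -1  2  4    0 ]
  [ 1  -1  2  4    1 ]
R2 → R2 − R1
  [ 1  -1  2  4   2/3 ]
  [ 0   0  0  0  -2/3 ]
  [ 1  -1  2  4     1 ]
R3 → R3 − R1
  [ 1  -1  2  4   2/3 ]
  [ 0   0  0  0  -2/3 ]
  [ 0   0  0  0   1/3 ]
R2 → -3/2·R2
  [ 1  -1  2  4  2/3 ]
  [ 0   0  0  0    1 ]
  [ 0   0  0  0  1/3 ]
R3 → R3 − 1/3·R2
  [ 1  -1  2  4  2/3 ]
  [ 0   0  0  0    1 ]
  [ 0   0  0  0    0 ]
R1 → R1 − 2/3·R2
  [ 1  -1  2  4  0 ]
  [ 0   0  0  0  1 ]
  [ 0   0  0  0  0 ]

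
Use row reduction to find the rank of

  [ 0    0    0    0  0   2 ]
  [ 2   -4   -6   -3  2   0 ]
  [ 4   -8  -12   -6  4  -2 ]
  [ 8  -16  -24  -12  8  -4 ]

Swap R1 and R2.
  [ 2   -4   -6   -3  2   0 ]
  [ 0    0    0    0  0   2 ]
  [ 4   -8  -12   -6  4  -2 ]
  [ 8  -16  -24  -12  8  -4 ]
Multiply R1 by 1/2.
  [ 1   -2   -3  -3/2  1   0 ]
  [ 0    0    0     0  0   2 ]
  [ 4   -8  -12    -6  4  -2 ]
  [ 8  -16  -24   -12  8  -4 ]
Subtract 4 times R1 from R3.
  [ 1   -2   -3  -3/2  1   0 ]
  [ 0    0    0     0  0   2 ]
  [ 0    0    0     0  0  -2 ]
  [ 8  -16  -24   -12  8  -4 ]
Subtract 8 times R1 from R4.
  [ 1  -2  -3  -3/2  1   0 ]
  [ 0   0   0     0  0   2 ]
  [ 0   0   0     0  0  -2 ]
  [ 0   0   0     0  0  -4 ]
Multiply R2 by 1/2.
  [ 1  -2  -3  -3/2  1   0 ]
  [ 0   0   0     0  0   1 ]
  [ 0   0   0     0  0  -2 ]
  [ 0   0   0     0  0  -4 ]
Add 2 times R2 to R3.
  [ 1  -2  -3  -3/2  1   0 ]
  [ 0   0   0     0  0   1 ]
  [ 0   0   0     0  0   0 ]
  [ 0   0   0     0  0  -4 ]
Add 4 times R2 to R4.
  [ 1  -2  -3  -3/2  1  0 ]
  [ 0   0   0     0  0  1 ]
  [ 0   0   0     0  0  0 ]
  [ 0   0   0     0  0  0 ]
The reduced form has 2 nonzero rows.

rank = 2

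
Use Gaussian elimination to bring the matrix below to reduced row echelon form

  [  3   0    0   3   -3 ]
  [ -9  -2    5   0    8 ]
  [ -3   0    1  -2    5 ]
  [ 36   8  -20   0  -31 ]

R1 ← 1/3·R1
  [  1   0    0   1   -1 ]
  [ -9  -2    5   0    8 ]
  [ -3   0    1  -2    5 ]
  [ 36   8  -20   0  -31 ]
R2 ← R2 + 9·R1
  [  1   0    0   1   -1 ]
  [  0  -2    5   9   -1 ]
  [ -3   0    1  -2    5 ]
  [ 36   8  -20   0  -31 ]
R3 ← R3 + 3·R1
  [  1   0    0  1   -1 ]
  [  0  -2    5  9   -1 ]
  [  0   0    1  1    2 ]
  [ 36   8  -20  0  -31 ]
R4 ← R4 − 36·R1
  [ 1   0    0    1  -1 ]
  [ 0  -2    5    9  -1 ]
  [ 0   0    1    1   2 ]
  [ 0   8  -20  -36   5 ]
R2 ← -1/2·R2
  [ 1  0     0     1   -1 ]
  [ 0  1  -5/2  -9/2  1/2 ]
  [ 0  0     1     1    2 ]
  [ 0  8   -20   -36    5 ]
R4 ← R4 − 8·R2
  [ 1  0     0     1   -1 ]
  [ 0  1  -5/2  -9/2  1/2 ]
  [ 0  0     1     1    2 ]
  [ 0  0     0     0    1 ]
R3 ← R3 − 2·R4
  [ 1  0     0     1   -1 ]
  [ 0  1  -5/2  -9/2  1/2 ]
  [ 0  0     1     1    0 ]
  [ 0  0     0     0    1 ]
R2 ← R2 − 1/2·R4
  [ 1  0     0     1  -1 ]
  [ 0  1  -5/2  -9/2   0 ]
  [ 0  0     1     1   0 ]
  [ 0  0     0     0   1 ]
R1 ← R1 + R4
  [ 1  0     0     1  0 ]
  [ 0  1  -5/2  -9/2  0 ]
  [ 0  0     1     1  0 ]
  [ 0  0     0     0  1 ]
R2 ← R2 + 5/2·R3
  [ 1  0  0   1  0 ]
  [ 0  1  0  -2  0 ]
  [ 0  0  1   1  0 ]
  [ 0  0  0   0  1 ]

[[1, 0, 0, 1, 0], [0, 1, 0, -2, 0], [0, 0, 1, 1, 0], [0, 0, 0, 0, 1]]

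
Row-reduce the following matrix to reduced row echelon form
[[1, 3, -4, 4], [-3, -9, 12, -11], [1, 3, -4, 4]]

[[1, 3, -4, 0], [0, 0, 0, 1], [0, 0, 0, 0]]

R2 → R2 + 3·R1
  [ 1  3  -4  4 ]
  [ 0  0   0  1 ]
  [ 1  3  -4  4 ]
R3 → R3 − R1
  [ 1  3  -4  4 ]
  [ 0  0   0  1 ]
  [ 0  0   0  0 ]
R1 → R1 − 4·R2
  [ 1  3  -4  0 ]
  [ 0  0   0  1 ]
  [ 0  0   0  0 ]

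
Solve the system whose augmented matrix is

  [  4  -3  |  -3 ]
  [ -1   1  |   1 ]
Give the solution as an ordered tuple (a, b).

(0, 1)

R1 := 1/4·R1
  [  1  -3/4  |  -3/4 ]
  [ -1     1  |     1 ]
R2 := R2 + R1
  [ 1  -3/4  |  -3/4 ]
  [ 0   1/4  |   1/4 ]
R2 := 4·R2
  [ 1  -3/4  |  -3/4 ]
  [ 0     1  |     1 ]
R1 := R1 + 3/4·R2
  [ 1  0  |  0 ]
  [ 0  1  |  1 ]
Reading off the last column: a = 0, b = 1.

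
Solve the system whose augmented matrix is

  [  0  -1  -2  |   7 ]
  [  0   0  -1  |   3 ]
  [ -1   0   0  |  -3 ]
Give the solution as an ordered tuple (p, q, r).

R1 <-> R3
  [ -1   0   0  |  -3 ]
  [  0   0  -1  |   3 ]
  [  0  -1  -2  |   7 ]
R1 → -1·R1
  [ 1   0   0  |  3 ]
  [ 0   0  -1  |  3 ]
  [ 0  -1  -2  |  7 ]
R2 <-> R3
  [ 1   0   0  |  3 ]
  [ 0  -1  -2  |  7 ]
  [ 0   0  -1  |  3 ]
R2 → -1·R2
  [ 1  0   0  |   3 ]
  [ 0  1   2  |  -7 ]
  [ 0  0  -1  |   3 ]
R3 → -1·R3
  [ 1  0  0  |   3 ]
  [ 0  1  2  |  -7 ]
  [ 0  0  1  |  -3 ]
R2 → R2 − 2·R3
  [ 1  0  0  |   3 ]
  [ 0  1  0  |  -1 ]
  [ 0  0  1  |  -3 ]
Reading off the last column: p = 3, q = -1, r = -3.

(3, -1, -3)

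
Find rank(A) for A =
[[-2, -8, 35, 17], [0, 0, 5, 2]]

Multiply R1 by -1/2.
  [ 1  4  -35/2  -17/2 ]
  [ 0  0      5      2 ]
Multiply R2 by 1/5.
  [ 1  4  -35/2  -17/2 ]
  [ 0  0      1    2/5 ]
Add 35/2 times R2 to R1.
  [ 1  4  0  -3/2 ]
  [ 0  0  1   2/5 ]
The reduced form has 2 nonzero rows.

rank = 2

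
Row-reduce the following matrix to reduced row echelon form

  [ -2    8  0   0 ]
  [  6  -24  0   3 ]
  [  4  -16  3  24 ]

R1 -> -1/2·R1
  [ 1   -4  0   0 ]
  [ 6  -24  0   3 ]
  [ 4  -16  3  24 ]
R2 -> R2 − 6·R1
  [ 1   -4  0   0 ]
  [ 0    0  0   3 ]
  [ 4  -16  3  24 ]
R3 -> R3 − 4·R1
  [ 1  -4  0   0 ]
  [ 0   0  0   3 ]
  [ 0   0  3  24 ]
R2 <-> R3
  [ 1  -4  0   0 ]
  [ 0   0  3  24 ]
  [ 0   0  0   3 ]
R2 -> 1/3·R2
  [ 1  -4  0  0 ]
  [ 0   0  1  8 ]
  [ 0   0  0  3 ]
R3 -> 1/3·R3
  [ 1  -4  0  0 ]
  [ 0   0  1  8 ]
  [ 0   0  0  1 ]
R2 -> R2 − 8·R3
  [ 1  -4  0  0 ]
  [ 0   0  1  0 ]
  [ 0   0  0  1 ]

[[1, -4, 0, 0], [0, 0, 1, 0], [0, 0, 0, 1]]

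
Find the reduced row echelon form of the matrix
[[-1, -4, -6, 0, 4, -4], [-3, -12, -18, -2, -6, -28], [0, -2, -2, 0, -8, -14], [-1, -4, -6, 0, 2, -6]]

r1 ← -1·r1
  [  1    4    6   0  -4    4 ]
  [ -3  -12  -18  -2  -6  -28 ]
  [  0   -2   -2   0  -8  -14 ]
  [ -1   -4   -6   0   2   -6 ]
r2 ← r2 + 3·r1
  [  1   4   6   0   -4    4 ]
  [  0   0   0  -2  -18  -16 ]
  [  0  -2  -2   0   -8  -14 ]
  [ -1  -4  -6   0    2   -6 ]
r4 ← r4 + r1
  [ 1   4   6   0   -4    4 ]
  [ 0   0   0  -2  -18  -16 ]
  [ 0  -2  -2   0   -8  -14 ]
  [ 0   0   0   0   -2   -2 ]
r2 <-> r3
  [ 1   4   6   0   -4    4 ]
  [ 0  -2  -2   0   -8  -14 ]
  [ 0   0   0  -2  -18  -16 ]
  [ 0   0   0   0   -2   -2 ]
r2 ← -1/2·r2
  [ 1  4  6   0   -4    4 ]
  [ 0  1  1   0    4    7 ]
  [ 0  0  0  -2  -18  -16 ]
  [ 0  0  0   0   -2   -2 ]
r3 ← -1/2·r3
  [ 1  4  6  0  -4   4 ]
  [ 0  1  1  0   4   7 ]
  [ 0  0  0  1   9   8 ]
  [ 0  0  0  0  -2  -2 ]
r4 ← -1/2·r4
  [ 1  4  6  0  -4  4 ]
  [ 0  1  1  0   4  7 ]
  [ 0  0  0  1   9  8 ]
  [ 0  0  0  0   1  1 ]
r3 ← r3 − 9·r4
  [ 1  4  6  0  -4   4 ]
  [ 0  1  1  0   4   7 ]
  [ 0  0  0  1   0  -1 ]
  [ 0  0  0  0   1   1 ]
r2 ← r2 − 4·r4
  [ 1  4  6  0  -4   4 ]
  [ 0  1  1  0   0   3 ]
  [ 0  0  0  1   0  -1 ]
  [ 0  0  0  0   1   1 ]
r1 ← r1 + 4·r4
  [ 1  4  6  0  0   8 ]
  [ 0  1  1  0  0   3 ]
  [ 0  0  0  1  0  -1 ]
  [ 0  0  0  0  1   1 ]
r1 ← r1 − 4·r2
  [ 1  0  2  0  0  -4 ]
  [ 0  1  1  0  0   3 ]
  [ 0  0  0  1  0  -1 ]
  [ 0  0  0  0  1   1 ]

[[1, 0, 2, 0, 0, -4], [0, 1, 1, 0, 0, 3], [0, 0, 0, 1, 0, -1], [0, 0, 0, 0, 1, 1]]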